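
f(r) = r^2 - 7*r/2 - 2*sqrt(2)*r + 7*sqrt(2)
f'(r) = 2*r - 7/2 - 2*sqrt(2)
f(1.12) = 4.07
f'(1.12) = -4.09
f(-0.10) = 10.54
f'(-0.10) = -6.53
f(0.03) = 9.71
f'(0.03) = -6.27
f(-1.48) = 21.46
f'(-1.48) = -9.29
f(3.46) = -0.03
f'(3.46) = 0.59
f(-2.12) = 27.81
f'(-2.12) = -10.57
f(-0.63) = 14.28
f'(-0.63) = -7.59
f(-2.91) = 36.78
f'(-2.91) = -12.15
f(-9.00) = 147.86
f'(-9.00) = -24.33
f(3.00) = -0.09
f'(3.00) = -0.33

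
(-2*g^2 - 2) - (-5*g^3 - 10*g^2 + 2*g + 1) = 5*g^3 + 8*g^2 - 2*g - 3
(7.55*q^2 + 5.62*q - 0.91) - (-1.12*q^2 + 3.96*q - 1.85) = 8.67*q^2 + 1.66*q + 0.94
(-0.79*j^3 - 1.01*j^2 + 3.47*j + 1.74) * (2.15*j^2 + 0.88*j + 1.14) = -1.6985*j^5 - 2.8667*j^4 + 5.6711*j^3 + 5.6432*j^2 + 5.487*j + 1.9836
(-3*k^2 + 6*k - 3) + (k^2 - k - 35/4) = -2*k^2 + 5*k - 47/4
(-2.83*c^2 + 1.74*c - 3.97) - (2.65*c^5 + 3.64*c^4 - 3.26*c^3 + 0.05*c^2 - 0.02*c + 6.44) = -2.65*c^5 - 3.64*c^4 + 3.26*c^3 - 2.88*c^2 + 1.76*c - 10.41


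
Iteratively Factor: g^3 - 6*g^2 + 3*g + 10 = (g - 2)*(g^2 - 4*g - 5) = (g - 5)*(g - 2)*(g + 1)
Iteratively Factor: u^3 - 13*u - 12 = (u + 3)*(u^2 - 3*u - 4) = (u - 4)*(u + 3)*(u + 1)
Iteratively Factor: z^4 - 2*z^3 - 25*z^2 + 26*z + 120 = (z - 5)*(z^3 + 3*z^2 - 10*z - 24) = (z - 5)*(z + 4)*(z^2 - z - 6) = (z - 5)*(z + 2)*(z + 4)*(z - 3)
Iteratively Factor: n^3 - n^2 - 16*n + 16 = (n - 1)*(n^2 - 16) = (n - 1)*(n + 4)*(n - 4)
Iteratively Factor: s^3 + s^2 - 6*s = (s)*(s^2 + s - 6) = s*(s + 3)*(s - 2)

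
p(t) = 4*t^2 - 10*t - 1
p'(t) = 8*t - 10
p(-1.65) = 26.39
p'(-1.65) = -23.20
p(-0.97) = 12.46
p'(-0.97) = -17.76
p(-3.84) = 96.38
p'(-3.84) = -40.72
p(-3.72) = 91.55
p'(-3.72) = -39.76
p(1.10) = -7.16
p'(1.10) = -1.20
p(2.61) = 0.15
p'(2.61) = 10.88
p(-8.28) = 356.03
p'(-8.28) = -76.24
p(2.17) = -3.86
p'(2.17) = 7.36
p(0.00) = -1.00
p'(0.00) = -10.00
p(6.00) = 83.00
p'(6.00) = 38.00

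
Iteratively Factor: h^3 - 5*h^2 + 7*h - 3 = (h - 1)*(h^2 - 4*h + 3) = (h - 1)^2*(h - 3)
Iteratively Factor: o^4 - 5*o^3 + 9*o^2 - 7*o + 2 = (o - 2)*(o^3 - 3*o^2 + 3*o - 1) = (o - 2)*(o - 1)*(o^2 - 2*o + 1) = (o - 2)*(o - 1)^2*(o - 1)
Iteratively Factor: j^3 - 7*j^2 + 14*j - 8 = (j - 4)*(j^2 - 3*j + 2) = (j - 4)*(j - 2)*(j - 1)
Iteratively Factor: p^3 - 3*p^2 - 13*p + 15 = (p - 1)*(p^2 - 2*p - 15) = (p - 1)*(p + 3)*(p - 5)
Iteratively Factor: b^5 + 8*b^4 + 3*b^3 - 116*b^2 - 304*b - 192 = (b + 1)*(b^4 + 7*b^3 - 4*b^2 - 112*b - 192) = (b + 1)*(b + 4)*(b^3 + 3*b^2 - 16*b - 48) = (b - 4)*(b + 1)*(b + 4)*(b^2 + 7*b + 12) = (b - 4)*(b + 1)*(b + 3)*(b + 4)*(b + 4)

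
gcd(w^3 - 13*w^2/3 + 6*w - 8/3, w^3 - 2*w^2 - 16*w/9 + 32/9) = w^2 - 10*w/3 + 8/3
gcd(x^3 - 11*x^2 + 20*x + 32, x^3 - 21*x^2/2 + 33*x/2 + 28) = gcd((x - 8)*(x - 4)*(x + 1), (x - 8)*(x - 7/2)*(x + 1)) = x^2 - 7*x - 8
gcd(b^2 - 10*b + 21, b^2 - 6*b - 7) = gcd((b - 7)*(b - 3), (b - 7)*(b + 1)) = b - 7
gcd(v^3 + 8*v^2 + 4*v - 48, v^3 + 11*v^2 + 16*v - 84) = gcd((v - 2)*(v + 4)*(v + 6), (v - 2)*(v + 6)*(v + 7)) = v^2 + 4*v - 12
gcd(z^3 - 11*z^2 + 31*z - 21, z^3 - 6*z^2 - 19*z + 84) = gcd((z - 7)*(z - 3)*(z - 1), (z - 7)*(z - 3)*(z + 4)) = z^2 - 10*z + 21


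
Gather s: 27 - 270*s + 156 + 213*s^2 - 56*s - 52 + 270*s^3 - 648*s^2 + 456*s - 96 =270*s^3 - 435*s^2 + 130*s + 35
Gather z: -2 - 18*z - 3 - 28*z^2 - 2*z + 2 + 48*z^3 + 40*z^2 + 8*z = 48*z^3 + 12*z^2 - 12*z - 3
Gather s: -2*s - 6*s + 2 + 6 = 8 - 8*s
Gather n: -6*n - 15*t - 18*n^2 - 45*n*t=-18*n^2 + n*(-45*t - 6) - 15*t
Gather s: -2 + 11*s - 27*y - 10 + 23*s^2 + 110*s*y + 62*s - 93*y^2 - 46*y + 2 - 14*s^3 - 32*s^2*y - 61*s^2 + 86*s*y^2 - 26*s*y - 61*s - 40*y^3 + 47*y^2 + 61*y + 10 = -14*s^3 + s^2*(-32*y - 38) + s*(86*y^2 + 84*y + 12) - 40*y^3 - 46*y^2 - 12*y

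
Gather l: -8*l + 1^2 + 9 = 10 - 8*l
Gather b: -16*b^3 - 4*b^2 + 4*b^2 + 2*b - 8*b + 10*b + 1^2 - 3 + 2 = -16*b^3 + 4*b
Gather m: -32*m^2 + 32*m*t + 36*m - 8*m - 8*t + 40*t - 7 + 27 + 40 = -32*m^2 + m*(32*t + 28) + 32*t + 60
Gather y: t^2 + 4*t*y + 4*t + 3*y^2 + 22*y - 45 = t^2 + 4*t + 3*y^2 + y*(4*t + 22) - 45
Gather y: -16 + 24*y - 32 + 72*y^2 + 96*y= 72*y^2 + 120*y - 48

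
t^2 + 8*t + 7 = (t + 1)*(t + 7)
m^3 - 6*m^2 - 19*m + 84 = (m - 7)*(m - 3)*(m + 4)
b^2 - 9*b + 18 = (b - 6)*(b - 3)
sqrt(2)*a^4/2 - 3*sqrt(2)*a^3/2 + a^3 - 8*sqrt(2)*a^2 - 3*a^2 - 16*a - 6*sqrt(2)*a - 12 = (a/2 + sqrt(2)/2)*(a - 6)*(a + 2)*(sqrt(2)*a + sqrt(2))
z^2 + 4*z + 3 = (z + 1)*(z + 3)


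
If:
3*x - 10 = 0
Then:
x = 10/3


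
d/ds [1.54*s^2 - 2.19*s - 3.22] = 3.08*s - 2.19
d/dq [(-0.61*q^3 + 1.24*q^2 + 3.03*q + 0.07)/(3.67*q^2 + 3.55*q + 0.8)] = (-2.2387*q^4 - 4.331*q^3 - 8.1821*q^2 + 1.4702*q + 2.1755)/(13.4689*q^4 + 26.057*q^3 + 18.4745*q^2 + 5.68*q + 0.64)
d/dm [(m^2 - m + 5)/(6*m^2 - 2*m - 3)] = (4*m^2 - 66*m + 13)/(36*m^4 - 24*m^3 - 32*m^2 + 12*m + 9)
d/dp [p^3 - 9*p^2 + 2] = 3*p*(p - 6)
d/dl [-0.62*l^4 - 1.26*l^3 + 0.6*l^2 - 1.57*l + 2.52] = -2.48*l^3 - 3.78*l^2 + 1.2*l - 1.57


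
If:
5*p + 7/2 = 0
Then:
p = -7/10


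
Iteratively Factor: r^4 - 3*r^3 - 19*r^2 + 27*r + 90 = (r - 5)*(r^3 + 2*r^2 - 9*r - 18) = (r - 5)*(r + 3)*(r^2 - r - 6) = (r - 5)*(r + 2)*(r + 3)*(r - 3)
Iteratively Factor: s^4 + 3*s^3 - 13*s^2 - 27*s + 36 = (s + 3)*(s^3 - 13*s + 12) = (s - 3)*(s + 3)*(s^2 + 3*s - 4) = (s - 3)*(s - 1)*(s + 3)*(s + 4)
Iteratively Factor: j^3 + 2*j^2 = (j + 2)*(j^2) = j*(j + 2)*(j)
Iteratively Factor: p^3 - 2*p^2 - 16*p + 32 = (p - 4)*(p^2 + 2*p - 8) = (p - 4)*(p - 2)*(p + 4)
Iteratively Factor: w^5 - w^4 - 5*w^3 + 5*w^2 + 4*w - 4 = (w - 1)*(w^4 - 5*w^2 + 4) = (w - 1)^2*(w^3 + w^2 - 4*w - 4) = (w - 1)^2*(w + 2)*(w^2 - w - 2) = (w - 1)^2*(w + 1)*(w + 2)*(w - 2)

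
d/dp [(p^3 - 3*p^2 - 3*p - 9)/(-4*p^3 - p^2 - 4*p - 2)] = (-13*p^4 - 32*p^3 - 105*p^2 - 6*p - 30)/(16*p^6 + 8*p^5 + 33*p^4 + 24*p^3 + 20*p^2 + 16*p + 4)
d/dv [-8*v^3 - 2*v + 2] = -24*v^2 - 2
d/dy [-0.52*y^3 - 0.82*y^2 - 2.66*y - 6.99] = -1.56*y^2 - 1.64*y - 2.66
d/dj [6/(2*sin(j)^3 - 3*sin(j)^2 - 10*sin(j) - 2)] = 12*(-3*sin(j)^2 + 3*sin(j) + 5)*cos(j)/(-2*sin(j)^3 + 3*sin(j)^2 + 10*sin(j) + 2)^2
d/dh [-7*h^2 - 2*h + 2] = -14*h - 2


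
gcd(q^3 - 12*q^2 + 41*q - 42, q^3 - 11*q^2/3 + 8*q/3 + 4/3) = q - 2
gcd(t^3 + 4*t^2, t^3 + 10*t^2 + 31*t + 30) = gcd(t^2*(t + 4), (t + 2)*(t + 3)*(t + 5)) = 1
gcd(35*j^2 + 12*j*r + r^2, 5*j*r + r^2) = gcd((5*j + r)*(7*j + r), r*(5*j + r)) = 5*j + r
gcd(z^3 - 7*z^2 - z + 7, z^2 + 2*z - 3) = z - 1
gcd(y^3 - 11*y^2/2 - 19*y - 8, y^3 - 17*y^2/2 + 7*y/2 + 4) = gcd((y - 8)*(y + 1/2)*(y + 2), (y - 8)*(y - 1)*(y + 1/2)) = y^2 - 15*y/2 - 4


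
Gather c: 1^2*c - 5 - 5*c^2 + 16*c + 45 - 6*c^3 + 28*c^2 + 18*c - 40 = -6*c^3 + 23*c^2 + 35*c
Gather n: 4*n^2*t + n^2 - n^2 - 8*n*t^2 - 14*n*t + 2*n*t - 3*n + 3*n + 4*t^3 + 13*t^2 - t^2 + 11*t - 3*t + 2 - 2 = 4*n^2*t + n*(-8*t^2 - 12*t) + 4*t^3 + 12*t^2 + 8*t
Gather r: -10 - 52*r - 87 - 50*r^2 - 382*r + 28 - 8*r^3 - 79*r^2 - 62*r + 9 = -8*r^3 - 129*r^2 - 496*r - 60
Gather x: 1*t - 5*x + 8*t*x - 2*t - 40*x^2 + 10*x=-t - 40*x^2 + x*(8*t + 5)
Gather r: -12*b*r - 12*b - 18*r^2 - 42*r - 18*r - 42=-12*b - 18*r^2 + r*(-12*b - 60) - 42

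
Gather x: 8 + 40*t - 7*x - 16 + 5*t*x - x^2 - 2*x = 40*t - x^2 + x*(5*t - 9) - 8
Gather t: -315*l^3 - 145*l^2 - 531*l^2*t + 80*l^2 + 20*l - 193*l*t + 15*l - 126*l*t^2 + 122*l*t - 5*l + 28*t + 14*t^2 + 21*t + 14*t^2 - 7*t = -315*l^3 - 65*l^2 + 30*l + t^2*(28 - 126*l) + t*(-531*l^2 - 71*l + 42)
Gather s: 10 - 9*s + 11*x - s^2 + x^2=-s^2 - 9*s + x^2 + 11*x + 10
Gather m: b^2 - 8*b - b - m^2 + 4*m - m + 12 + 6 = b^2 - 9*b - m^2 + 3*m + 18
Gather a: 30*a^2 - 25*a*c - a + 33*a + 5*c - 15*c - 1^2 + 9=30*a^2 + a*(32 - 25*c) - 10*c + 8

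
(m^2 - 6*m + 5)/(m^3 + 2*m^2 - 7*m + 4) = (m - 5)/(m^2 + 3*m - 4)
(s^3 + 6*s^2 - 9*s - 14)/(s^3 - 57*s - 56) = (s - 2)/(s - 8)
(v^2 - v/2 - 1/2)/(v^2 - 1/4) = 2*(v - 1)/(2*v - 1)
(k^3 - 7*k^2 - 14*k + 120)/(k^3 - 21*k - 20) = (k - 6)/(k + 1)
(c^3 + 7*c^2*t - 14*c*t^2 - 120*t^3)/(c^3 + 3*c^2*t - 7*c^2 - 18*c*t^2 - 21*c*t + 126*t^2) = (-c^2 - c*t + 20*t^2)/(-c^2 + 3*c*t + 7*c - 21*t)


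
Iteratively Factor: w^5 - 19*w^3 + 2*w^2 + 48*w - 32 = (w + 4)*(w^4 - 4*w^3 - 3*w^2 + 14*w - 8) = (w - 4)*(w + 4)*(w^3 - 3*w + 2) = (w - 4)*(w - 1)*(w + 4)*(w^2 + w - 2) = (w - 4)*(w - 1)^2*(w + 4)*(w + 2)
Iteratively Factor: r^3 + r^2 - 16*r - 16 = (r + 1)*(r^2 - 16) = (r - 4)*(r + 1)*(r + 4)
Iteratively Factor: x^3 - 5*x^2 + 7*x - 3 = (x - 1)*(x^2 - 4*x + 3) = (x - 3)*(x - 1)*(x - 1)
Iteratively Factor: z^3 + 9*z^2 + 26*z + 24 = (z + 4)*(z^2 + 5*z + 6) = (z + 2)*(z + 4)*(z + 3)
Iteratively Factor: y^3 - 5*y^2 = (y)*(y^2 - 5*y) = y*(y - 5)*(y)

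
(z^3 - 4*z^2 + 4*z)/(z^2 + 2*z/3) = 3*(z^2 - 4*z + 4)/(3*z + 2)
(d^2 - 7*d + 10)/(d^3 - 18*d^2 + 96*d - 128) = (d - 5)/(d^2 - 16*d + 64)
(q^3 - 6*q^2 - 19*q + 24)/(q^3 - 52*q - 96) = (q^2 + 2*q - 3)/(q^2 + 8*q + 12)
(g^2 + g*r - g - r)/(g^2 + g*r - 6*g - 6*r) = (g - 1)/(g - 6)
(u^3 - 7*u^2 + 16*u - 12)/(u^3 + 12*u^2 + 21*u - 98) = (u^2 - 5*u + 6)/(u^2 + 14*u + 49)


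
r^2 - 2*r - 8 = (r - 4)*(r + 2)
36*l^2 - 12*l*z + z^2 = (-6*l + z)^2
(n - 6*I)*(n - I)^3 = n^4 - 9*I*n^3 - 21*n^2 + 19*I*n + 6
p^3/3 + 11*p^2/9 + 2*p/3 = p*(p/3 + 1)*(p + 2/3)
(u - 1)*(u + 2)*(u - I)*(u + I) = u^4 + u^3 - u^2 + u - 2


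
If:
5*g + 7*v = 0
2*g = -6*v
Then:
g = 0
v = 0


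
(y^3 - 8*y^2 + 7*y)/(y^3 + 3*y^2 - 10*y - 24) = y*(y^2 - 8*y + 7)/(y^3 + 3*y^2 - 10*y - 24)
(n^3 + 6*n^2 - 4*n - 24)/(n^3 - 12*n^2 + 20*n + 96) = (n^2 + 4*n - 12)/(n^2 - 14*n + 48)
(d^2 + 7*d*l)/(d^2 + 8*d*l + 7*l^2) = d/(d + l)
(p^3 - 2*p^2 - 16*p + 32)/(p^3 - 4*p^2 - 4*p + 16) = (p + 4)/(p + 2)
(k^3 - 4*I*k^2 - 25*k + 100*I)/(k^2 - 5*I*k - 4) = (k^2 - 25)/(k - I)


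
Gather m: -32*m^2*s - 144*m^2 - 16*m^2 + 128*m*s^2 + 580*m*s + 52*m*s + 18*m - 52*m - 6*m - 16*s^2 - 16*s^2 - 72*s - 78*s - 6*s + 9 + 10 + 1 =m^2*(-32*s - 160) + m*(128*s^2 + 632*s - 40) - 32*s^2 - 156*s + 20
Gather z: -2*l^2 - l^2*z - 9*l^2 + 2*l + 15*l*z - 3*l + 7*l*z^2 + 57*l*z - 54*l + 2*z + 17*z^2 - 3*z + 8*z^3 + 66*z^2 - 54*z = -11*l^2 - 55*l + 8*z^3 + z^2*(7*l + 83) + z*(-l^2 + 72*l - 55)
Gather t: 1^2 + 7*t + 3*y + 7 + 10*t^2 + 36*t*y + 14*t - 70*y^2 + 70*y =10*t^2 + t*(36*y + 21) - 70*y^2 + 73*y + 8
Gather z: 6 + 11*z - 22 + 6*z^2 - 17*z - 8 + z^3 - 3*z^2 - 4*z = z^3 + 3*z^2 - 10*z - 24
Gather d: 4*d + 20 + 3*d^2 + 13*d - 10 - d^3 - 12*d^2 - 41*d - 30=-d^3 - 9*d^2 - 24*d - 20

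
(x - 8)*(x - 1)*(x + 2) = x^3 - 7*x^2 - 10*x + 16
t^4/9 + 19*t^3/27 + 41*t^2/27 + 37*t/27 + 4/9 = (t/3 + 1/3)^2*(t + 4/3)*(t + 3)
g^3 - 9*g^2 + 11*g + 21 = (g - 7)*(g - 3)*(g + 1)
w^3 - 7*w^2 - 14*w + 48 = (w - 8)*(w - 2)*(w + 3)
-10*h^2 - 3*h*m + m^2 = (-5*h + m)*(2*h + m)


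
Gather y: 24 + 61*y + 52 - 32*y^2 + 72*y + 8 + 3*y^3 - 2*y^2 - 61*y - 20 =3*y^3 - 34*y^2 + 72*y + 64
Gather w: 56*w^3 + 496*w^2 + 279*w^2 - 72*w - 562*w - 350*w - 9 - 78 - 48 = 56*w^3 + 775*w^2 - 984*w - 135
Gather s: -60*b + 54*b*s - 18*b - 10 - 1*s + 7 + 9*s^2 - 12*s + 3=-78*b + 9*s^2 + s*(54*b - 13)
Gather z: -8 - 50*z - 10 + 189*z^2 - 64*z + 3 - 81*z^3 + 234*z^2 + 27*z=-81*z^3 + 423*z^2 - 87*z - 15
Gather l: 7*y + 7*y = 14*y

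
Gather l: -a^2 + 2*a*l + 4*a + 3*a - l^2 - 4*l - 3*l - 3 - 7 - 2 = -a^2 + 7*a - l^2 + l*(2*a - 7) - 12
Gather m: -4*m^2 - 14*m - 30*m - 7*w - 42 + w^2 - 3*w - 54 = -4*m^2 - 44*m + w^2 - 10*w - 96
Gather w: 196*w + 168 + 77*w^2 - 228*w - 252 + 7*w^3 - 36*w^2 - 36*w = 7*w^3 + 41*w^2 - 68*w - 84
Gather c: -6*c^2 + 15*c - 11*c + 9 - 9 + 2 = -6*c^2 + 4*c + 2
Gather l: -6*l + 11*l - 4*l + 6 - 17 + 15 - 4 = l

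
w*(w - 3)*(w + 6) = w^3 + 3*w^2 - 18*w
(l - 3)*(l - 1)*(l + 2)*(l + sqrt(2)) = l^4 - 2*l^3 + sqrt(2)*l^3 - 5*l^2 - 2*sqrt(2)*l^2 - 5*sqrt(2)*l + 6*l + 6*sqrt(2)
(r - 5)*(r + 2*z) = r^2 + 2*r*z - 5*r - 10*z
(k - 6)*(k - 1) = k^2 - 7*k + 6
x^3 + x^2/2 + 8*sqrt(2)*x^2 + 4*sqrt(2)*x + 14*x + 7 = (x + 1/2)*(x + sqrt(2))*(x + 7*sqrt(2))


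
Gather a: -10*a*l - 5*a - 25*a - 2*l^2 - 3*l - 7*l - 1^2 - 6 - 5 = a*(-10*l - 30) - 2*l^2 - 10*l - 12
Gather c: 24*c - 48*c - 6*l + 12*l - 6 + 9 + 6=-24*c + 6*l + 9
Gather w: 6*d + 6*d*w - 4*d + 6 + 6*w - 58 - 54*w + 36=2*d + w*(6*d - 48) - 16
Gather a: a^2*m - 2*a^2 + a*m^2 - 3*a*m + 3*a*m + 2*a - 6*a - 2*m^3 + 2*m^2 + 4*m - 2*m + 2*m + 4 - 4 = a^2*(m - 2) + a*(m^2 - 4) - 2*m^3 + 2*m^2 + 4*m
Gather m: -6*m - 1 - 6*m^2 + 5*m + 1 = -6*m^2 - m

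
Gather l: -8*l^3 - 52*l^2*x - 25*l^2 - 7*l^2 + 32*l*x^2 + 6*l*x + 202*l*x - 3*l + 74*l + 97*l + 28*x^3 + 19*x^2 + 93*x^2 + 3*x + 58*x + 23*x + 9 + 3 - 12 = -8*l^3 + l^2*(-52*x - 32) + l*(32*x^2 + 208*x + 168) + 28*x^3 + 112*x^2 + 84*x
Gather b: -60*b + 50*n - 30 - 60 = -60*b + 50*n - 90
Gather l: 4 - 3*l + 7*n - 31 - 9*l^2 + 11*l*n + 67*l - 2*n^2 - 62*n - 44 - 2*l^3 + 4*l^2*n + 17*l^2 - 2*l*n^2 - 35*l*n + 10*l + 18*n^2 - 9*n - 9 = -2*l^3 + l^2*(4*n + 8) + l*(-2*n^2 - 24*n + 74) + 16*n^2 - 64*n - 80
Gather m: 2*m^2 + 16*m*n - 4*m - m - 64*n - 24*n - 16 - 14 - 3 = 2*m^2 + m*(16*n - 5) - 88*n - 33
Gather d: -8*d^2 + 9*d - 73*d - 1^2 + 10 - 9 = -8*d^2 - 64*d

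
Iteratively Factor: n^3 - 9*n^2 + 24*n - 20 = (n - 2)*(n^2 - 7*n + 10) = (n - 5)*(n - 2)*(n - 2)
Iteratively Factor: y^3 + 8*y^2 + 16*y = (y)*(y^2 + 8*y + 16) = y*(y + 4)*(y + 4)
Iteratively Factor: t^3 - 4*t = (t)*(t^2 - 4) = t*(t + 2)*(t - 2)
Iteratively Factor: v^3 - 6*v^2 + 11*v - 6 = (v - 3)*(v^2 - 3*v + 2) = (v - 3)*(v - 1)*(v - 2)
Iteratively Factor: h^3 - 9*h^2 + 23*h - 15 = (h - 3)*(h^2 - 6*h + 5) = (h - 5)*(h - 3)*(h - 1)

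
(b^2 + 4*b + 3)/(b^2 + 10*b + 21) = (b + 1)/(b + 7)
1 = 1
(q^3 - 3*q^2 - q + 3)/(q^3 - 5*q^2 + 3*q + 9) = (q - 1)/(q - 3)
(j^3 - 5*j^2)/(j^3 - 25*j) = j/(j + 5)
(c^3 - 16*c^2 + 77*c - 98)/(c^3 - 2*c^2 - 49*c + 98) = (c - 7)/(c + 7)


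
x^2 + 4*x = x*(x + 4)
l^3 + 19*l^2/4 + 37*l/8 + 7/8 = (l + 1/4)*(l + 1)*(l + 7/2)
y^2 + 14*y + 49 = (y + 7)^2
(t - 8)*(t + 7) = t^2 - t - 56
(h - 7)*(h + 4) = h^2 - 3*h - 28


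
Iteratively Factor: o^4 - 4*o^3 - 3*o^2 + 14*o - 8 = (o + 2)*(o^3 - 6*o^2 + 9*o - 4) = (o - 1)*(o + 2)*(o^2 - 5*o + 4) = (o - 4)*(o - 1)*(o + 2)*(o - 1)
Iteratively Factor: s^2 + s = (s)*(s + 1)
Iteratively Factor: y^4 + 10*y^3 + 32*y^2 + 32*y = (y + 4)*(y^3 + 6*y^2 + 8*y) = (y + 2)*(y + 4)*(y^2 + 4*y) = (y + 2)*(y + 4)^2*(y)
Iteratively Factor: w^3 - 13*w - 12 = (w + 1)*(w^2 - w - 12) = (w + 1)*(w + 3)*(w - 4)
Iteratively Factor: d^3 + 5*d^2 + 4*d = (d + 1)*(d^2 + 4*d) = (d + 1)*(d + 4)*(d)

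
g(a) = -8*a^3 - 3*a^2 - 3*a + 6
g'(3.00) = -237.00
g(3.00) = -246.00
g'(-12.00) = -3387.00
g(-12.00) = 13434.00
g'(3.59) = -333.85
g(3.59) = -413.58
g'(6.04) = -914.80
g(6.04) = -1884.36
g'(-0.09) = -2.65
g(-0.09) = 6.25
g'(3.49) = -316.26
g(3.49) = -381.08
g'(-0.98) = -20.17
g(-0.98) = 13.59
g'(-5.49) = -693.42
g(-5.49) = 1255.80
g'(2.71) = -195.52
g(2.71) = -183.38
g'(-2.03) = -89.72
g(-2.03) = 66.65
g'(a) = -24*a^2 - 6*a - 3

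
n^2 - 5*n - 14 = (n - 7)*(n + 2)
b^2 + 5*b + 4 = (b + 1)*(b + 4)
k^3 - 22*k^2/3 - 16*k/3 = k*(k - 8)*(k + 2/3)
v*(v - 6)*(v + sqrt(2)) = v^3 - 6*v^2 + sqrt(2)*v^2 - 6*sqrt(2)*v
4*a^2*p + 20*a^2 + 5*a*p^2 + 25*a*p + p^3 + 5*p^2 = (a + p)*(4*a + p)*(p + 5)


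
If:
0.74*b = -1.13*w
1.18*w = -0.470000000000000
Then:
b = 0.61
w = -0.40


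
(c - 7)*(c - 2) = c^2 - 9*c + 14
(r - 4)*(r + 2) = r^2 - 2*r - 8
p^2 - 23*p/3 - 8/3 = (p - 8)*(p + 1/3)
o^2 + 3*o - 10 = (o - 2)*(o + 5)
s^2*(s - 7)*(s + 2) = s^4 - 5*s^3 - 14*s^2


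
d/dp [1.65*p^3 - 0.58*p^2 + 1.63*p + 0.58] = 4.95*p^2 - 1.16*p + 1.63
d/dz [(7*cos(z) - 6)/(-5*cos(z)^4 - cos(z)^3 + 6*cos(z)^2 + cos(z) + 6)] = (-105*cos(z)^4 + 106*cos(z)^3 + 60*cos(z)^2 - 72*cos(z) - 48)*sin(z)/(-5*sin(z)^4 + sin(z)^2*cos(z) + 4*sin(z)^2 + 7)^2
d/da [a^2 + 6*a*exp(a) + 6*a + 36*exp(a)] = 6*a*exp(a) + 2*a + 42*exp(a) + 6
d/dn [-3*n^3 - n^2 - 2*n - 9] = -9*n^2 - 2*n - 2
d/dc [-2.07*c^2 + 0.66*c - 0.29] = 0.66 - 4.14*c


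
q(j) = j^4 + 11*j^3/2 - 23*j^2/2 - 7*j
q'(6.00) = 1313.00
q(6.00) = 2028.00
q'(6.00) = 1313.00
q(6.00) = 2028.00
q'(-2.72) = 97.14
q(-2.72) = -121.99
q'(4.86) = 730.11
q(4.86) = 883.59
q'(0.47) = -13.75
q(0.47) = -5.21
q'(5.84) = 1218.13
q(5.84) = 1825.57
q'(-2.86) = 100.17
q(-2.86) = -135.80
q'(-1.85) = 66.69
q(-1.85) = -49.52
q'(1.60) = 14.82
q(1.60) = -11.56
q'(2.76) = 139.31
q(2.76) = 66.74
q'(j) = 4*j^3 + 33*j^2/2 - 23*j - 7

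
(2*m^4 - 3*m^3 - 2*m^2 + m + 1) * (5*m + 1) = 10*m^5 - 13*m^4 - 13*m^3 + 3*m^2 + 6*m + 1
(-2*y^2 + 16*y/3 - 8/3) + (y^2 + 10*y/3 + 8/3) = -y^2 + 26*y/3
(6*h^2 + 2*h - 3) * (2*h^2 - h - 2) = 12*h^4 - 2*h^3 - 20*h^2 - h + 6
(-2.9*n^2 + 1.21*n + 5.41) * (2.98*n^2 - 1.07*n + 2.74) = -8.642*n^4 + 6.7088*n^3 + 6.8811*n^2 - 2.4733*n + 14.8234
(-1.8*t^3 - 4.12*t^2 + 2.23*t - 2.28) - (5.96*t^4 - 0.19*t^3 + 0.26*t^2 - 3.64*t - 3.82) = -5.96*t^4 - 1.61*t^3 - 4.38*t^2 + 5.87*t + 1.54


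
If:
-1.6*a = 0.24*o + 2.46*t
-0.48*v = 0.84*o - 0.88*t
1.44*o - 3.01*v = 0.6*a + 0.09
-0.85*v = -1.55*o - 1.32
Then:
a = 4.50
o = -1.84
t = -2.75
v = -1.81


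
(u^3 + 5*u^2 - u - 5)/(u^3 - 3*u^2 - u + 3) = (u + 5)/(u - 3)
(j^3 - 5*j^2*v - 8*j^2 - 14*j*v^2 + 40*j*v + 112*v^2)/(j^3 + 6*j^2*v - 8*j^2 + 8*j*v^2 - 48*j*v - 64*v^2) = (j - 7*v)/(j + 4*v)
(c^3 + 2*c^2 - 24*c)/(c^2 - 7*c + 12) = c*(c + 6)/(c - 3)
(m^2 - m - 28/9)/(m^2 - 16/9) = (3*m - 7)/(3*m - 4)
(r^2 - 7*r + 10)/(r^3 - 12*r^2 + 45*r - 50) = 1/(r - 5)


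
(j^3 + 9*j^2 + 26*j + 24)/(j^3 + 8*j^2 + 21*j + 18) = (j + 4)/(j + 3)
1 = 1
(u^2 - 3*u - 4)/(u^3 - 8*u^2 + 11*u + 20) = 1/(u - 5)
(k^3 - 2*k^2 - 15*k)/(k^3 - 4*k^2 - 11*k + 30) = k/(k - 2)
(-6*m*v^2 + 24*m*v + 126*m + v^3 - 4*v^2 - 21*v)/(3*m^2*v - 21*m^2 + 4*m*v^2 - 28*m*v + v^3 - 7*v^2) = (-6*m*v - 18*m + v^2 + 3*v)/(3*m^2 + 4*m*v + v^2)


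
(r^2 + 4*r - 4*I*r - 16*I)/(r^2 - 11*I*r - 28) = (r + 4)/(r - 7*I)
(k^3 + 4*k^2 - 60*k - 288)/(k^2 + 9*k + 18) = (k^2 - 2*k - 48)/(k + 3)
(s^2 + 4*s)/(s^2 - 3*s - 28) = s/(s - 7)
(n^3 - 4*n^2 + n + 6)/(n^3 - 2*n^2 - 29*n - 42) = (-n^3 + 4*n^2 - n - 6)/(-n^3 + 2*n^2 + 29*n + 42)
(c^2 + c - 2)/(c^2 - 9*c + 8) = (c + 2)/(c - 8)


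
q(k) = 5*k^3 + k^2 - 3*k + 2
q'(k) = 15*k^2 + 2*k - 3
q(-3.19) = -140.56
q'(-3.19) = 143.26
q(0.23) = 1.42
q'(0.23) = -1.75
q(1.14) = 7.29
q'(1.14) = 18.77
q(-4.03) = -296.92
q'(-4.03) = 232.55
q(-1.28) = -3.01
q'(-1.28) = 19.02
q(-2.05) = -30.72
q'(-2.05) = 55.94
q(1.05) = 5.74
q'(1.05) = 15.64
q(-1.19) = -1.44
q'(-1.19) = 15.86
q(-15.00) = -16603.00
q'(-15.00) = 3342.00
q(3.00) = 137.00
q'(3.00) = 138.00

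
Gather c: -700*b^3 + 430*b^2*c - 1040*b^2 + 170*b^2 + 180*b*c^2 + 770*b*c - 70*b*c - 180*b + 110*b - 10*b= -700*b^3 - 870*b^2 + 180*b*c^2 - 80*b + c*(430*b^2 + 700*b)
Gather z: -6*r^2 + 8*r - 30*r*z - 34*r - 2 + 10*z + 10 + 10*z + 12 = -6*r^2 - 26*r + z*(20 - 30*r) + 20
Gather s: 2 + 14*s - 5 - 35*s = -21*s - 3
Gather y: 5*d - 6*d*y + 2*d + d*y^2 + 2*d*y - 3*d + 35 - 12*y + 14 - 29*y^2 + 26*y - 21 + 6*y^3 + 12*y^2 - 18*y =4*d + 6*y^3 + y^2*(d - 17) + y*(-4*d - 4) + 28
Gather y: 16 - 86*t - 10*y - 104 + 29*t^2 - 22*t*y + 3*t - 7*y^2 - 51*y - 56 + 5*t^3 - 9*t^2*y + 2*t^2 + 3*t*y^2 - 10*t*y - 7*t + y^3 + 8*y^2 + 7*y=5*t^3 + 31*t^2 - 90*t + y^3 + y^2*(3*t + 1) + y*(-9*t^2 - 32*t - 54) - 144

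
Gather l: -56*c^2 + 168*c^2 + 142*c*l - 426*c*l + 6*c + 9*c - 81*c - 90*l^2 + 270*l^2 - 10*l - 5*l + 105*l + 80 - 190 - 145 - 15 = 112*c^2 - 66*c + 180*l^2 + l*(90 - 284*c) - 270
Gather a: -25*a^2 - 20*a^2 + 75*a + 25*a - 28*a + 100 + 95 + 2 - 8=-45*a^2 + 72*a + 189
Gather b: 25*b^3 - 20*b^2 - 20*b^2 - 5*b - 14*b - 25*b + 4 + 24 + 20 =25*b^3 - 40*b^2 - 44*b + 48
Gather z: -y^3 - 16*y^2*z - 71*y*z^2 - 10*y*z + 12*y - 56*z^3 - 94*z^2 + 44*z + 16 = -y^3 + 12*y - 56*z^3 + z^2*(-71*y - 94) + z*(-16*y^2 - 10*y + 44) + 16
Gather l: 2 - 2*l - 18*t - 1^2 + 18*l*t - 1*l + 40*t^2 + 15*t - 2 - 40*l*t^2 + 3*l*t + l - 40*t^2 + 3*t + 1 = l*(-40*t^2 + 21*t - 2)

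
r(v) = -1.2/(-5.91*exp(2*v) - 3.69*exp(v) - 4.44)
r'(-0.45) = -0.10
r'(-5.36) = -0.00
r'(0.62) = -0.06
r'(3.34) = -0.00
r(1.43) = 0.01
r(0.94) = 0.02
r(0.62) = 0.04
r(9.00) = 0.00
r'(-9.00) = 0.00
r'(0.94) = -0.04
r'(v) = -1.2*(11.82*exp(2*v) + 3.69*exp(v))/(-5.91*exp(2*v) - 3.69*exp(v) - 4.44)^2 = (-14.184*exp(v) - 4.428)*exp(v)/(5.91*exp(2*v) + 3.69*exp(v) + 4.44)^2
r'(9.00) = 0.00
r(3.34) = 0.00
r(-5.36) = 0.27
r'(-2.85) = -0.01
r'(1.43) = -0.02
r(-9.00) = 0.27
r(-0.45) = 0.13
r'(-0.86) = -0.09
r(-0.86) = 0.17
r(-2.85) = 0.26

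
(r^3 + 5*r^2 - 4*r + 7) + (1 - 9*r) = r^3 + 5*r^2 - 13*r + 8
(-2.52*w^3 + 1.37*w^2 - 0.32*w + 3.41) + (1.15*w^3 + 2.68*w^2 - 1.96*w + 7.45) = -1.37*w^3 + 4.05*w^2 - 2.28*w + 10.86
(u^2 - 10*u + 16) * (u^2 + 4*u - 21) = u^4 - 6*u^3 - 45*u^2 + 274*u - 336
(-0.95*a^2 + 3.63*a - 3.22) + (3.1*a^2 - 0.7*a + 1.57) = 2.15*a^2 + 2.93*a - 1.65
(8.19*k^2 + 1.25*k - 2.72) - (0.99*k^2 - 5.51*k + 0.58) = 7.2*k^2 + 6.76*k - 3.3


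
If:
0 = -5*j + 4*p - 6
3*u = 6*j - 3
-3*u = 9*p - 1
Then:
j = -38/69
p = 56/69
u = -145/69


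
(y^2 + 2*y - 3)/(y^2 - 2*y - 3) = (-y^2 - 2*y + 3)/(-y^2 + 2*y + 3)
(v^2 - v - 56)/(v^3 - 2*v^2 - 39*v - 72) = (v + 7)/(v^2 + 6*v + 9)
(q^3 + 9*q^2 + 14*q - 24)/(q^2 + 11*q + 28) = (q^2 + 5*q - 6)/(q + 7)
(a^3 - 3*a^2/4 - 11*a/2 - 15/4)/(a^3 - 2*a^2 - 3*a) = (a + 5/4)/a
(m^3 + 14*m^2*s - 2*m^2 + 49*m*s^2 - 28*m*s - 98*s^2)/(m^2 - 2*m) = m + 14*s + 49*s^2/m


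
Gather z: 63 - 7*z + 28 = 91 - 7*z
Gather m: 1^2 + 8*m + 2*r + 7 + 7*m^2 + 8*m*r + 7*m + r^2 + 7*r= 7*m^2 + m*(8*r + 15) + r^2 + 9*r + 8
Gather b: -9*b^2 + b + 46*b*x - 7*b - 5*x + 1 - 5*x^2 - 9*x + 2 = -9*b^2 + b*(46*x - 6) - 5*x^2 - 14*x + 3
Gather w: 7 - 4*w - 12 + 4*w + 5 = 0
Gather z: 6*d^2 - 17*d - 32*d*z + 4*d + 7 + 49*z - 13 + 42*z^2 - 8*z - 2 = 6*d^2 - 13*d + 42*z^2 + z*(41 - 32*d) - 8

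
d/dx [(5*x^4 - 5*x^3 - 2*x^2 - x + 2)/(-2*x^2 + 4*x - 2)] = (-10*x^4 + 25*x^3 - 15*x^2 - 5*x + 3)/(2*(x^3 - 3*x^2 + 3*x - 1))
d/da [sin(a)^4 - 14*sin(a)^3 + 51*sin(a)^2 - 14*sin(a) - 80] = 2*(2*sin(a)^3 - 21*sin(a)^2 + 51*sin(a) - 7)*cos(a)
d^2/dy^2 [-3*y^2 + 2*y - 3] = -6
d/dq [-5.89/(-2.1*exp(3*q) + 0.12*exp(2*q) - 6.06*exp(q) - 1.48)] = (-37.107*exp(2*q) + 1.4136*exp(q) - 35.6934)*exp(q)/(2.1*exp(3*q) - 0.12*exp(2*q) + 6.06*exp(q) + 1.48)^2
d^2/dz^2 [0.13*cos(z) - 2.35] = -0.13*cos(z)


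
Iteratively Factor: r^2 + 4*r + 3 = (r + 3)*(r + 1)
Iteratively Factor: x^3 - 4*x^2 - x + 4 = (x - 4)*(x^2 - 1) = (x - 4)*(x - 1)*(x + 1)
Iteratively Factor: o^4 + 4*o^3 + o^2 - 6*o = (o)*(o^3 + 4*o^2 + o - 6) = o*(o - 1)*(o^2 + 5*o + 6) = o*(o - 1)*(o + 3)*(o + 2)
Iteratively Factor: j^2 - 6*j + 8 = (j - 4)*(j - 2)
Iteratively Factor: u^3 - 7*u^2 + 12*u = (u - 3)*(u^2 - 4*u) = u*(u - 3)*(u - 4)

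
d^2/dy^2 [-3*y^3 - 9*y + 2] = -18*y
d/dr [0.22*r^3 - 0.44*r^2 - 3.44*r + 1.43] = 0.66*r^2 - 0.88*r - 3.44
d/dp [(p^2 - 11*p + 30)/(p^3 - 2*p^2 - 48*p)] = (-p^4 + 22*p^3 - 160*p^2 + 120*p + 1440)/(p^2*(p^4 - 4*p^3 - 92*p^2 + 192*p + 2304))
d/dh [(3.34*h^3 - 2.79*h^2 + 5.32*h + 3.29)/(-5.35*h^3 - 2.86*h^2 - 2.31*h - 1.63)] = (-7.105427357601e-15*h^5 - 24.4789*h^4 + 41.4932*h^3 + 58.132*h^2 + 27.9142*h - 1.0717)/(28.6225*h^6 + 30.602*h^5 + 32.8966*h^4 + 30.6542*h^3 + 14.6597*h^2 + 7.5306*h + 2.6569)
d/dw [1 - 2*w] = -2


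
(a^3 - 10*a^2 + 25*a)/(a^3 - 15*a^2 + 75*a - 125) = a/(a - 5)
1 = 1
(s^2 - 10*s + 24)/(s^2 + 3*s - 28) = (s - 6)/(s + 7)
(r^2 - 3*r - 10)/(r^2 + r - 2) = (r - 5)/(r - 1)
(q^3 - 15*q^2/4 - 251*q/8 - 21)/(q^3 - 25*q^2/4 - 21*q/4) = (q^2 - 9*q/2 - 28)/(q*(q - 7))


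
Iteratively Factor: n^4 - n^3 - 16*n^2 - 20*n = (n)*(n^3 - n^2 - 16*n - 20) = n*(n + 2)*(n^2 - 3*n - 10) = n*(n - 5)*(n + 2)*(n + 2)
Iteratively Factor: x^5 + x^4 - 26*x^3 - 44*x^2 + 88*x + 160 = (x + 2)*(x^4 - x^3 - 24*x^2 + 4*x + 80) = (x - 5)*(x + 2)*(x^3 + 4*x^2 - 4*x - 16) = (x - 5)*(x + 2)^2*(x^2 + 2*x - 8) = (x - 5)*(x + 2)^2*(x + 4)*(x - 2)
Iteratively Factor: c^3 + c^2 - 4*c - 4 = (c + 1)*(c^2 - 4) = (c + 1)*(c + 2)*(c - 2)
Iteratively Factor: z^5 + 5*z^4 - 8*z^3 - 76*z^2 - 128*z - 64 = (z + 4)*(z^4 + z^3 - 12*z^2 - 28*z - 16) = (z + 1)*(z + 4)*(z^3 - 12*z - 16) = (z + 1)*(z + 2)*(z + 4)*(z^2 - 2*z - 8) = (z + 1)*(z + 2)^2*(z + 4)*(z - 4)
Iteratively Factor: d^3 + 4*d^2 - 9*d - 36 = (d + 3)*(d^2 + d - 12) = (d + 3)*(d + 4)*(d - 3)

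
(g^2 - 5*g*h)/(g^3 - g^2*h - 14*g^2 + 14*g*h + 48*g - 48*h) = g*(g - 5*h)/(g^3 - g^2*h - 14*g^2 + 14*g*h + 48*g - 48*h)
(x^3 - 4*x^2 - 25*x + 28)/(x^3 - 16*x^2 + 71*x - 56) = (x + 4)/(x - 8)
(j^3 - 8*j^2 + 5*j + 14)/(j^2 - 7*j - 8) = (j^2 - 9*j + 14)/(j - 8)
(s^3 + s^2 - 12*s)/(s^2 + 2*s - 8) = s*(s - 3)/(s - 2)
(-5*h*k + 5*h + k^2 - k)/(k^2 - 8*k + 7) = (-5*h + k)/(k - 7)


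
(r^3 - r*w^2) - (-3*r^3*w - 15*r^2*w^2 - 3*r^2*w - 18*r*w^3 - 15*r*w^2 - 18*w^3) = 3*r^3*w + r^3 + 15*r^2*w^2 + 3*r^2*w + 18*r*w^3 + 14*r*w^2 + 18*w^3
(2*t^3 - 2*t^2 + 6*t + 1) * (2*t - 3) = 4*t^4 - 10*t^3 + 18*t^2 - 16*t - 3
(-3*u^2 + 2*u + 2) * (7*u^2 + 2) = -21*u^4 + 14*u^3 + 8*u^2 + 4*u + 4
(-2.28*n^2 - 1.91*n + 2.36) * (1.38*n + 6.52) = -3.1464*n^3 - 17.5014*n^2 - 9.1964*n + 15.3872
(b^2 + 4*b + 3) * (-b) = -b^3 - 4*b^2 - 3*b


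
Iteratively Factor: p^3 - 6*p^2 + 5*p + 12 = (p - 4)*(p^2 - 2*p - 3) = (p - 4)*(p - 3)*(p + 1)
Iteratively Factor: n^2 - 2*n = (n - 2)*(n)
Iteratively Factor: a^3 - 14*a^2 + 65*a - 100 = (a - 5)*(a^2 - 9*a + 20) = (a - 5)*(a - 4)*(a - 5)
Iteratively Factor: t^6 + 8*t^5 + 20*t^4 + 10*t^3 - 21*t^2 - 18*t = (t + 3)*(t^5 + 5*t^4 + 5*t^3 - 5*t^2 - 6*t) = (t + 2)*(t + 3)*(t^4 + 3*t^3 - t^2 - 3*t) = (t - 1)*(t + 2)*(t + 3)*(t^3 + 4*t^2 + 3*t) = (t - 1)*(t + 2)*(t + 3)^2*(t^2 + t) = (t - 1)*(t + 1)*(t + 2)*(t + 3)^2*(t)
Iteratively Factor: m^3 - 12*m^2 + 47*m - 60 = (m - 4)*(m^2 - 8*m + 15) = (m - 4)*(m - 3)*(m - 5)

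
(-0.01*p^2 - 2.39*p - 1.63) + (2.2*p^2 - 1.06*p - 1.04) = 2.19*p^2 - 3.45*p - 2.67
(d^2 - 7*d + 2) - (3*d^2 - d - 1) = -2*d^2 - 6*d + 3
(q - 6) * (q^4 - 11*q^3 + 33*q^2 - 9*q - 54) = q^5 - 17*q^4 + 99*q^3 - 207*q^2 + 324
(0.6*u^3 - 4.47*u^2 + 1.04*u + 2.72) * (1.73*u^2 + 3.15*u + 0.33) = 1.038*u^5 - 5.8431*u^4 - 12.0833*u^3 + 6.5065*u^2 + 8.9112*u + 0.8976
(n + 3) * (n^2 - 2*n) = n^3 + n^2 - 6*n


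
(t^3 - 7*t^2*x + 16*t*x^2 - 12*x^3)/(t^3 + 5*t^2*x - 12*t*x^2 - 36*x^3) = (t^2 - 4*t*x + 4*x^2)/(t^2 + 8*t*x + 12*x^2)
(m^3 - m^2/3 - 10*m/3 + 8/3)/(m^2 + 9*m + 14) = (3*m^2 - 7*m + 4)/(3*(m + 7))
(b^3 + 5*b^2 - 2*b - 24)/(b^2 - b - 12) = (b^2 + 2*b - 8)/(b - 4)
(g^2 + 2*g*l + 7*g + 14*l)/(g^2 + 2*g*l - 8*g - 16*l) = (g + 7)/(g - 8)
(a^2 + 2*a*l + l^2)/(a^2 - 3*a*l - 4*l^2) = (a + l)/(a - 4*l)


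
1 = 1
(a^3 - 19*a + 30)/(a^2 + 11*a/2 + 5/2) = 2*(a^2 - 5*a + 6)/(2*a + 1)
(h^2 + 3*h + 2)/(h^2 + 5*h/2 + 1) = 2*(h + 1)/(2*h + 1)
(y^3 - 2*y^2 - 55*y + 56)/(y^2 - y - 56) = y - 1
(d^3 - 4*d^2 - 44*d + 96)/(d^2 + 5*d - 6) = (d^2 - 10*d + 16)/(d - 1)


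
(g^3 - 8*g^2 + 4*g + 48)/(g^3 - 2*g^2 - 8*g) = (g - 6)/g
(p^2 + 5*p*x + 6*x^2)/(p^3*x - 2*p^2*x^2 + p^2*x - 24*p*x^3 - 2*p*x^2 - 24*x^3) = (-p^2 - 5*p*x - 6*x^2)/(x*(-p^3 + 2*p^2*x - p^2 + 24*p*x^2 + 2*p*x + 24*x^2))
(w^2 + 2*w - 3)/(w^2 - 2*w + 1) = (w + 3)/(w - 1)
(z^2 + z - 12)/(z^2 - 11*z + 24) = (z + 4)/(z - 8)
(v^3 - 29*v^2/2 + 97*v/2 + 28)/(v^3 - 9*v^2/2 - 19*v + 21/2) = (2*v^2 - 15*v - 8)/(2*v^2 + 5*v - 3)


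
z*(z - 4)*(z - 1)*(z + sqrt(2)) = z^4 - 5*z^3 + sqrt(2)*z^3 - 5*sqrt(2)*z^2 + 4*z^2 + 4*sqrt(2)*z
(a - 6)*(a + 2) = a^2 - 4*a - 12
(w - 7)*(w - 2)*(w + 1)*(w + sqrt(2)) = w^4 - 8*w^3 + sqrt(2)*w^3 - 8*sqrt(2)*w^2 + 5*w^2 + 5*sqrt(2)*w + 14*w + 14*sqrt(2)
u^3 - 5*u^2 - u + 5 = (u - 5)*(u - 1)*(u + 1)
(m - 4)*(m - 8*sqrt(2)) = m^2 - 8*sqrt(2)*m - 4*m + 32*sqrt(2)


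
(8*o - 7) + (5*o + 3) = 13*o - 4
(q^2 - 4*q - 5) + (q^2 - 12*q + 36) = 2*q^2 - 16*q + 31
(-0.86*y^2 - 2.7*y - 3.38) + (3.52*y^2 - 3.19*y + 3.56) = 2.66*y^2 - 5.89*y + 0.18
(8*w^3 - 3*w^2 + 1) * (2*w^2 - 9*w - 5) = 16*w^5 - 78*w^4 - 13*w^3 + 17*w^2 - 9*w - 5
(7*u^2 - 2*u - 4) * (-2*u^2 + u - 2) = -14*u^4 + 11*u^3 - 8*u^2 + 8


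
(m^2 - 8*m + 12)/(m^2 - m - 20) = (-m^2 + 8*m - 12)/(-m^2 + m + 20)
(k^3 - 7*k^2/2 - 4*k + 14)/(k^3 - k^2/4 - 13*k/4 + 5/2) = 2*(2*k^2 - 11*k + 14)/(4*k^2 - 9*k + 5)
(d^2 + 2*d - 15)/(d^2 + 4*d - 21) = (d + 5)/(d + 7)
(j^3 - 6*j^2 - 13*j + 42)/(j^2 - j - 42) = (j^2 + j - 6)/(j + 6)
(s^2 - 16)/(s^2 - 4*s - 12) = (16 - s^2)/(-s^2 + 4*s + 12)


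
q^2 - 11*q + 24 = (q - 8)*(q - 3)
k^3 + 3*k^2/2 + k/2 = k*(k + 1/2)*(k + 1)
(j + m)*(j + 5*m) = j^2 + 6*j*m + 5*m^2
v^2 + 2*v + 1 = (v + 1)^2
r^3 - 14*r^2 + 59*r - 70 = (r - 7)*(r - 5)*(r - 2)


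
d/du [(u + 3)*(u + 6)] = 2*u + 9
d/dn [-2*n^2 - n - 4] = -4*n - 1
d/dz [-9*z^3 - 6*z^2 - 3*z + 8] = -27*z^2 - 12*z - 3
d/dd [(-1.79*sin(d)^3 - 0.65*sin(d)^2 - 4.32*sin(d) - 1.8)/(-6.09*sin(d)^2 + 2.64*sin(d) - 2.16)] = (10.9011*sin(d)^4 - 9.4512*sin(d)^3 - 16.4256*sin(d)^2 - 19.116*sin(d) + 14.0832)*cos(d)/(37.0881*sin(d)^4 - 32.1552*sin(d)^3 + 33.2784*sin(d)^2 - 11.4048*sin(d) + 4.6656)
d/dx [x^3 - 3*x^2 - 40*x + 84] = 3*x^2 - 6*x - 40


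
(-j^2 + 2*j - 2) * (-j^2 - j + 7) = j^4 - j^3 - 7*j^2 + 16*j - 14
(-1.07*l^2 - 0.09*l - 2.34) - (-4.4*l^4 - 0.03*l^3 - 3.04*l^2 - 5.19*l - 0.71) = 4.4*l^4 + 0.03*l^3 + 1.97*l^2 + 5.1*l - 1.63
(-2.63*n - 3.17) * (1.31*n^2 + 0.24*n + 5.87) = -3.4453*n^3 - 4.7839*n^2 - 16.1989*n - 18.6079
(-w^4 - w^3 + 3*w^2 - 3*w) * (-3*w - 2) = 3*w^5 + 5*w^4 - 7*w^3 + 3*w^2 + 6*w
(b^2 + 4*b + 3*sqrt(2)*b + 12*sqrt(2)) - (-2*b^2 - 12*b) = 3*b^2 + 3*sqrt(2)*b + 16*b + 12*sqrt(2)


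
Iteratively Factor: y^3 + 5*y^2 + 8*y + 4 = (y + 2)*(y^2 + 3*y + 2) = (y + 2)^2*(y + 1)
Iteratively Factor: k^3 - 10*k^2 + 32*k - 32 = (k - 4)*(k^2 - 6*k + 8) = (k - 4)^2*(k - 2)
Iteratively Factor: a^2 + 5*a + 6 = (a + 3)*(a + 2)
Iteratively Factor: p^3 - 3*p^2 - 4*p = (p + 1)*(p^2 - 4*p) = p*(p + 1)*(p - 4)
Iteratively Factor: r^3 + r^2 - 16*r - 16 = (r + 1)*(r^2 - 16) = (r - 4)*(r + 1)*(r + 4)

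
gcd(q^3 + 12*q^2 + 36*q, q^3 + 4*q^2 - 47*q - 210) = q + 6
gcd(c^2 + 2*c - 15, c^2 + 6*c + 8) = 1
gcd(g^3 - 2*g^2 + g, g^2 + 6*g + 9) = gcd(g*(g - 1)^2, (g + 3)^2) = 1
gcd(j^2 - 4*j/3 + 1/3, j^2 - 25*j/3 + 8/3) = j - 1/3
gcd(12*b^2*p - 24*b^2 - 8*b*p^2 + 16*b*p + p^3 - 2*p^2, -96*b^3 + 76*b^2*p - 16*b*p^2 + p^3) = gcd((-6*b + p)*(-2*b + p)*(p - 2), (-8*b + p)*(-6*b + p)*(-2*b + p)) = 12*b^2 - 8*b*p + p^2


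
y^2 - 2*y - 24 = (y - 6)*(y + 4)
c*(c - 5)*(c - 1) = c^3 - 6*c^2 + 5*c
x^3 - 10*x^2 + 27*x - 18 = (x - 6)*(x - 3)*(x - 1)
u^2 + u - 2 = (u - 1)*(u + 2)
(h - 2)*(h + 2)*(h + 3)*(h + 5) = h^4 + 8*h^3 + 11*h^2 - 32*h - 60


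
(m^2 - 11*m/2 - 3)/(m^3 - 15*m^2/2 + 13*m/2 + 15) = (2*m + 1)/(2*m^2 - 3*m - 5)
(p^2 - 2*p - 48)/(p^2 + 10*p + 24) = (p - 8)/(p + 4)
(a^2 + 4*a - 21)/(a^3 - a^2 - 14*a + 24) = (a + 7)/(a^2 + 2*a - 8)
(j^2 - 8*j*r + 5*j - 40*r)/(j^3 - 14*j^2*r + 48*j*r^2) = (-j - 5)/(j*(-j + 6*r))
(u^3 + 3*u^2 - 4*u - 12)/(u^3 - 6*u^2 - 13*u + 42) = (u + 2)/(u - 7)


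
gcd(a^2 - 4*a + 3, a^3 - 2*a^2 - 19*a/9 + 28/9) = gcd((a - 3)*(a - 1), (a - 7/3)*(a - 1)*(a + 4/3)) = a - 1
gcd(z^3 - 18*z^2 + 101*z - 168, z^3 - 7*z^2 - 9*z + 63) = z^2 - 10*z + 21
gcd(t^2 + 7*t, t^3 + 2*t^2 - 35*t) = t^2 + 7*t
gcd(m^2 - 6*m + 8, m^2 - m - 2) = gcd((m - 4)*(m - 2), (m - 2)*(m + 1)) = m - 2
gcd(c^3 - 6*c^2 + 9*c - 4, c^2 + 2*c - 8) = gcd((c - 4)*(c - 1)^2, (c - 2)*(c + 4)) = 1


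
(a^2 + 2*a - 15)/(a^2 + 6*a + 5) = (a - 3)/(a + 1)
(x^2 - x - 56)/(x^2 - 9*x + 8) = (x + 7)/(x - 1)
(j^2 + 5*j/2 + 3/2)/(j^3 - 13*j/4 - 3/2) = 2*(j + 1)/(2*j^2 - 3*j - 2)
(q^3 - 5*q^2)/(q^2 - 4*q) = q*(q - 5)/(q - 4)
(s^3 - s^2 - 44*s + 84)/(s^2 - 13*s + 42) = (s^2 + 5*s - 14)/(s - 7)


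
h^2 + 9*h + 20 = (h + 4)*(h + 5)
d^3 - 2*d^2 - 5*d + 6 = (d - 3)*(d - 1)*(d + 2)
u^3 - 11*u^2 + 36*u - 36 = (u - 6)*(u - 3)*(u - 2)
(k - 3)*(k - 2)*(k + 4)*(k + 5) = k^4 + 4*k^3 - 19*k^2 - 46*k + 120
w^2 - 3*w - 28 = (w - 7)*(w + 4)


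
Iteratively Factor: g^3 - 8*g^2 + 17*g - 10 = (g - 2)*(g^2 - 6*g + 5) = (g - 5)*(g - 2)*(g - 1)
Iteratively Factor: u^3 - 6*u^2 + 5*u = (u - 5)*(u^2 - u) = (u - 5)*(u - 1)*(u)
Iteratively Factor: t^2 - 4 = (t + 2)*(t - 2)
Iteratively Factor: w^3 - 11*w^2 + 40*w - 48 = (w - 4)*(w^2 - 7*w + 12) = (w - 4)*(w - 3)*(w - 4)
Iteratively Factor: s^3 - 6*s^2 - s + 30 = (s - 5)*(s^2 - s - 6) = (s - 5)*(s + 2)*(s - 3)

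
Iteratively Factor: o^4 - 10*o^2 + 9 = (o - 1)*(o^3 + o^2 - 9*o - 9) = (o - 1)*(o + 1)*(o^2 - 9) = (o - 3)*(o - 1)*(o + 1)*(o + 3)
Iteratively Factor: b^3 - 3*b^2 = (b)*(b^2 - 3*b) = b*(b - 3)*(b)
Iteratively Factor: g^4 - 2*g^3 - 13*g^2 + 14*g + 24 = (g - 2)*(g^3 - 13*g - 12) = (g - 4)*(g - 2)*(g^2 + 4*g + 3) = (g - 4)*(g - 2)*(g + 1)*(g + 3)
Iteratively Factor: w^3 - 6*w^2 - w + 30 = (w + 2)*(w^2 - 8*w + 15) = (w - 5)*(w + 2)*(w - 3)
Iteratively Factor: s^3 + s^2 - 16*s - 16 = (s - 4)*(s^2 + 5*s + 4) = (s - 4)*(s + 4)*(s + 1)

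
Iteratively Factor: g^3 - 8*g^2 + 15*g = (g - 3)*(g^2 - 5*g) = g*(g - 3)*(g - 5)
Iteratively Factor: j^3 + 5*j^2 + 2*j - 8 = (j - 1)*(j^2 + 6*j + 8) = (j - 1)*(j + 2)*(j + 4)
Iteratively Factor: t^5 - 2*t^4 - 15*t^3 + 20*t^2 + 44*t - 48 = (t - 2)*(t^4 - 15*t^2 - 10*t + 24) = (t - 2)*(t - 1)*(t^3 + t^2 - 14*t - 24) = (t - 2)*(t - 1)*(t + 3)*(t^2 - 2*t - 8) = (t - 4)*(t - 2)*(t - 1)*(t + 3)*(t + 2)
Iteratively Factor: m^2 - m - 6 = (m - 3)*(m + 2)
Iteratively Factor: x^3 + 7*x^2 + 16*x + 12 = (x + 2)*(x^2 + 5*x + 6) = (x + 2)*(x + 3)*(x + 2)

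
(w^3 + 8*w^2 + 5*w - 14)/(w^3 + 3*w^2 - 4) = (w + 7)/(w + 2)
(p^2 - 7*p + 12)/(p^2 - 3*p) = (p - 4)/p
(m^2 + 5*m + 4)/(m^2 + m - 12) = (m + 1)/(m - 3)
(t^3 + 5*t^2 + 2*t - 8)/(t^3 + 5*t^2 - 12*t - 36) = (t^2 + 3*t - 4)/(t^2 + 3*t - 18)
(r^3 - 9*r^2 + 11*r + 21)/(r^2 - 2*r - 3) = r - 7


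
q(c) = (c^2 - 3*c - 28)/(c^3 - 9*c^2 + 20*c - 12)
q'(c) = (2*c - 3)/(c^3 - 9*c^2 + 20*c - 12) + (-3*c^2 + 18*c - 20)*(c^2 - 3*c - 28)/(c^3 - 9*c^2 + 20*c - 12)^2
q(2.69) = 7.47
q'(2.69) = -13.61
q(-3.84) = 0.01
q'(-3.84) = 0.04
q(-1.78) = 0.24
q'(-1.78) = 0.26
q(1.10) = -68.23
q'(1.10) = 590.76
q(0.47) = 6.51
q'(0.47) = 18.17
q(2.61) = 8.72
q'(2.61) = -17.80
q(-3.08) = 0.05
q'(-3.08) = 0.08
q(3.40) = 3.05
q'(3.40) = -2.71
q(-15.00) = -0.04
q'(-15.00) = 0.00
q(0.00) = 2.33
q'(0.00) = 4.14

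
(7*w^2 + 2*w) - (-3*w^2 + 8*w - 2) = 10*w^2 - 6*w + 2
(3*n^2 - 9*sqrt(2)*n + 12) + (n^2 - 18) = 4*n^2 - 9*sqrt(2)*n - 6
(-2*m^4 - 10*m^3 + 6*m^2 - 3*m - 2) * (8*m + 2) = -16*m^5 - 84*m^4 + 28*m^3 - 12*m^2 - 22*m - 4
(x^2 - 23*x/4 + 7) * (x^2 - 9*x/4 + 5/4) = x^4 - 8*x^3 + 339*x^2/16 - 367*x/16 + 35/4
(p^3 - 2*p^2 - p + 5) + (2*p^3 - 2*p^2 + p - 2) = 3*p^3 - 4*p^2 + 3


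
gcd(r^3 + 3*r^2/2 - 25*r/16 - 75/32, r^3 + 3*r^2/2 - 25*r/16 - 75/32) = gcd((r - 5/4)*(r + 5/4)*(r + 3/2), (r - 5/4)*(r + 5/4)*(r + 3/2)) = r^3 + 3*r^2/2 - 25*r/16 - 75/32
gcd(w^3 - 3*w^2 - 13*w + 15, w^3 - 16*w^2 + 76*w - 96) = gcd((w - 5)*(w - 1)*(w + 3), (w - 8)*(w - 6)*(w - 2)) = 1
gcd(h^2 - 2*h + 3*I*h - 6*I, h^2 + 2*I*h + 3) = h + 3*I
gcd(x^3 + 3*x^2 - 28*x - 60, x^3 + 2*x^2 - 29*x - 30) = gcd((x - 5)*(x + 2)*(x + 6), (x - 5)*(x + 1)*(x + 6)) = x^2 + x - 30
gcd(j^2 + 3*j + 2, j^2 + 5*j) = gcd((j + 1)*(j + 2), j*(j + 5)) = 1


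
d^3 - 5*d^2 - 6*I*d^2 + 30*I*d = d*(d - 5)*(d - 6*I)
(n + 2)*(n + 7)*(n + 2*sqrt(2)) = n^3 + 2*sqrt(2)*n^2 + 9*n^2 + 14*n + 18*sqrt(2)*n + 28*sqrt(2)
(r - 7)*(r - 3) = r^2 - 10*r + 21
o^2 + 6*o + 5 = (o + 1)*(o + 5)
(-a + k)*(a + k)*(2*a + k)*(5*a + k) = -10*a^4 - 7*a^3*k + 9*a^2*k^2 + 7*a*k^3 + k^4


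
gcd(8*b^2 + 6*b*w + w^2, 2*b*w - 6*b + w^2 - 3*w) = 2*b + w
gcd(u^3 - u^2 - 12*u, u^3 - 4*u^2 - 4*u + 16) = u - 4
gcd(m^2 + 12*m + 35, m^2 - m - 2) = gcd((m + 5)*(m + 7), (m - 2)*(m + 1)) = 1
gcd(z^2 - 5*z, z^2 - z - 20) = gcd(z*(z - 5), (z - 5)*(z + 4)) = z - 5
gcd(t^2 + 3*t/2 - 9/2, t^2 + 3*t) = t + 3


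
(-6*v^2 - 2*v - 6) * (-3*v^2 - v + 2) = 18*v^4 + 12*v^3 + 8*v^2 + 2*v - 12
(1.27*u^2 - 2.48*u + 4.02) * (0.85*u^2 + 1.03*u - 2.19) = 1.0795*u^4 - 0.7999*u^3 - 1.9187*u^2 + 9.5718*u - 8.8038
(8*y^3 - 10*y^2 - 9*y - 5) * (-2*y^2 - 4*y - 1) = -16*y^5 - 12*y^4 + 50*y^3 + 56*y^2 + 29*y + 5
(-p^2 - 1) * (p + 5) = -p^3 - 5*p^2 - p - 5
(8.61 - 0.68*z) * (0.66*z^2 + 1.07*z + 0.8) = -0.4488*z^3 + 4.955*z^2 + 8.6687*z + 6.888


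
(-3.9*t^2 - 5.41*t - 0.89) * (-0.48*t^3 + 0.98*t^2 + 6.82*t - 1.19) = 1.872*t^5 - 1.2252*t^4 - 31.4726*t^3 - 33.1274*t^2 + 0.368099999999999*t + 1.0591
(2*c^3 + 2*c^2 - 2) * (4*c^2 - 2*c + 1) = 8*c^5 + 4*c^4 - 2*c^3 - 6*c^2 + 4*c - 2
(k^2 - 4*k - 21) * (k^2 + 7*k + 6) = k^4 + 3*k^3 - 43*k^2 - 171*k - 126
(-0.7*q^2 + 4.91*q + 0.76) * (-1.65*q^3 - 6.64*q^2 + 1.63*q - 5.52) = 1.155*q^5 - 3.4535*q^4 - 34.9974*q^3 + 6.8209*q^2 - 25.8644*q - 4.1952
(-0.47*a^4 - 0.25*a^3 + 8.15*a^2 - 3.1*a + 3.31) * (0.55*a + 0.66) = -0.2585*a^5 - 0.4477*a^4 + 4.3175*a^3 + 3.674*a^2 - 0.2255*a + 2.1846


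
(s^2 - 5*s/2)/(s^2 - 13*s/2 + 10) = s/(s - 4)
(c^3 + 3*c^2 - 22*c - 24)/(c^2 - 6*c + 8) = (c^2 + 7*c + 6)/(c - 2)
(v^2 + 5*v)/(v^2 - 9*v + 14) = v*(v + 5)/(v^2 - 9*v + 14)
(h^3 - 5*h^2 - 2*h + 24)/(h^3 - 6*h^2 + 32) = (h - 3)/(h - 4)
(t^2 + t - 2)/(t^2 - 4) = (t - 1)/(t - 2)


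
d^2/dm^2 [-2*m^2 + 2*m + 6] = -4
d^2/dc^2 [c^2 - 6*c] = 2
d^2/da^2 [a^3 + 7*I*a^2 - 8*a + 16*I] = 6*a + 14*I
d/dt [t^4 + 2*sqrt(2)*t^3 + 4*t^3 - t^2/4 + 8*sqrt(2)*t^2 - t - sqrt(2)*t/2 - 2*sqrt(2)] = 4*t^3 + 6*sqrt(2)*t^2 + 12*t^2 - t/2 + 16*sqrt(2)*t - 1 - sqrt(2)/2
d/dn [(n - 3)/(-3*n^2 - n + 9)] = (-3*n^2 - n + (n - 3)*(6*n + 1) + 9)/(3*n^2 + n - 9)^2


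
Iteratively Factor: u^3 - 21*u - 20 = (u - 5)*(u^2 + 5*u + 4) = (u - 5)*(u + 4)*(u + 1)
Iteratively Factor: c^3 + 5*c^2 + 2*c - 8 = (c - 1)*(c^2 + 6*c + 8) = (c - 1)*(c + 2)*(c + 4)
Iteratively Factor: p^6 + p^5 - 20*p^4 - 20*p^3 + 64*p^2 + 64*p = (p - 2)*(p^5 + 3*p^4 - 14*p^3 - 48*p^2 - 32*p) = p*(p - 2)*(p^4 + 3*p^3 - 14*p^2 - 48*p - 32) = p*(p - 4)*(p - 2)*(p^3 + 7*p^2 + 14*p + 8) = p*(p - 4)*(p - 2)*(p + 4)*(p^2 + 3*p + 2) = p*(p - 4)*(p - 2)*(p + 2)*(p + 4)*(p + 1)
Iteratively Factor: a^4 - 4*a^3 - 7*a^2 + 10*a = (a + 2)*(a^3 - 6*a^2 + 5*a) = (a - 1)*(a + 2)*(a^2 - 5*a) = a*(a - 1)*(a + 2)*(a - 5)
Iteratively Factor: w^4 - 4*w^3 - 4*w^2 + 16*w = (w)*(w^3 - 4*w^2 - 4*w + 16) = w*(w - 2)*(w^2 - 2*w - 8) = w*(w - 2)*(w + 2)*(w - 4)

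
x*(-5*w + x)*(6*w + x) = -30*w^2*x + w*x^2 + x^3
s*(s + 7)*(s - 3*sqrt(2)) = s^3 - 3*sqrt(2)*s^2 + 7*s^2 - 21*sqrt(2)*s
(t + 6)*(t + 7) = t^2 + 13*t + 42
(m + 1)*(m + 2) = m^2 + 3*m + 2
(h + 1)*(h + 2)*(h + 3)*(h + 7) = h^4 + 13*h^3 + 53*h^2 + 83*h + 42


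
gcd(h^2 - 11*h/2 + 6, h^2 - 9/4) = h - 3/2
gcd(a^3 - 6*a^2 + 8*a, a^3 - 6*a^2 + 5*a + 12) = a - 4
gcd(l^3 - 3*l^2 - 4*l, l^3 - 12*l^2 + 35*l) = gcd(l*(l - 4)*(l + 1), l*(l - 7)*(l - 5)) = l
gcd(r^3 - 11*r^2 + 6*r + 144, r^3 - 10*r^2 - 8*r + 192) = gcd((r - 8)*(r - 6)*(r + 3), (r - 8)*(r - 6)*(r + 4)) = r^2 - 14*r + 48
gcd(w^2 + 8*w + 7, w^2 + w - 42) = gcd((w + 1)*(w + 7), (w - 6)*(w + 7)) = w + 7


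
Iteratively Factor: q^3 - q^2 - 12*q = (q + 3)*(q^2 - 4*q) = (q - 4)*(q + 3)*(q)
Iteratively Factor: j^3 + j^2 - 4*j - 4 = (j + 2)*(j^2 - j - 2) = (j - 2)*(j + 2)*(j + 1)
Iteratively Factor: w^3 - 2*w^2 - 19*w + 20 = (w - 1)*(w^2 - w - 20) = (w - 1)*(w + 4)*(w - 5)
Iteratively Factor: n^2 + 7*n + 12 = (n + 3)*(n + 4)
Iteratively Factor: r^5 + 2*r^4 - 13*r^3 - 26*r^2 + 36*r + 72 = (r - 2)*(r^4 + 4*r^3 - 5*r^2 - 36*r - 36) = (r - 2)*(r + 2)*(r^3 + 2*r^2 - 9*r - 18) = (r - 3)*(r - 2)*(r + 2)*(r^2 + 5*r + 6) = (r - 3)*(r - 2)*(r + 2)^2*(r + 3)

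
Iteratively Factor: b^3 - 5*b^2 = (b)*(b^2 - 5*b) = b*(b - 5)*(b)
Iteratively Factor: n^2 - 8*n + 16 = (n - 4)*(n - 4)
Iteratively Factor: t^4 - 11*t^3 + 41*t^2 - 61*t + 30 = (t - 5)*(t^3 - 6*t^2 + 11*t - 6) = (t - 5)*(t - 2)*(t^2 - 4*t + 3) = (t - 5)*(t - 2)*(t - 1)*(t - 3)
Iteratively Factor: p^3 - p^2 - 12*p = (p - 4)*(p^2 + 3*p) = p*(p - 4)*(p + 3)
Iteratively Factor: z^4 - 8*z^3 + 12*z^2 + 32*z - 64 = (z - 2)*(z^3 - 6*z^2 + 32) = (z - 2)*(z + 2)*(z^2 - 8*z + 16) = (z - 4)*(z - 2)*(z + 2)*(z - 4)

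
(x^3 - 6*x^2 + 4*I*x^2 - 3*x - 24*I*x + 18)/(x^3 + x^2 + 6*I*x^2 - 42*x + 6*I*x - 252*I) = (x^2 + 4*I*x - 3)/(x^2 + x*(7 + 6*I) + 42*I)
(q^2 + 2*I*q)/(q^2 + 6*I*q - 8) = q/(q + 4*I)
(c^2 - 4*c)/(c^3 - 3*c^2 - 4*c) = 1/(c + 1)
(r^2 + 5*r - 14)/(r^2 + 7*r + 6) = (r^2 + 5*r - 14)/(r^2 + 7*r + 6)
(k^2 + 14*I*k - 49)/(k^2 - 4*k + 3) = (k^2 + 14*I*k - 49)/(k^2 - 4*k + 3)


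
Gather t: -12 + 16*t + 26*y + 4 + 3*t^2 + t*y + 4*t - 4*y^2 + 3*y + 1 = 3*t^2 + t*(y + 20) - 4*y^2 + 29*y - 7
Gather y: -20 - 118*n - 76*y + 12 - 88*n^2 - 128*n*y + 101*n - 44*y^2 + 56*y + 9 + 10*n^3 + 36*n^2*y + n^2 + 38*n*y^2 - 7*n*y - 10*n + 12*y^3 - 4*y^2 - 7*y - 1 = 10*n^3 - 87*n^2 - 27*n + 12*y^3 + y^2*(38*n - 48) + y*(36*n^2 - 135*n - 27)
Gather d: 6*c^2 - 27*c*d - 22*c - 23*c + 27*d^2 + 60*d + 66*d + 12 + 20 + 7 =6*c^2 - 45*c + 27*d^2 + d*(126 - 27*c) + 39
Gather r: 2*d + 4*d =6*d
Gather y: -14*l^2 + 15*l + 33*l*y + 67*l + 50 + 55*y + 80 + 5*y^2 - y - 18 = -14*l^2 + 82*l + 5*y^2 + y*(33*l + 54) + 112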